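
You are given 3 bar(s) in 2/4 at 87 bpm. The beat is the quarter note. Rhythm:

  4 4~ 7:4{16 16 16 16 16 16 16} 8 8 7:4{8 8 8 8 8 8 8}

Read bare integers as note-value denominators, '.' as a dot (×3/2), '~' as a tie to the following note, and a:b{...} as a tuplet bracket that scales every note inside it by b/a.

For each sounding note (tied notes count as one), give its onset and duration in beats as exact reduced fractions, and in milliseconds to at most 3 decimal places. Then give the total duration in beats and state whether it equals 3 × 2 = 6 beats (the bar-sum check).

1) 0.0ms=0b +689.655ms=1b
2) 689.655ms=1b +788.177ms=8/7b
3) 1477.833ms=15/7b +98.522ms=1/7b
4) 1576.355ms=16/7b +98.522ms=1/7b
5) 1674.877ms=17/7b +98.522ms=1/7b
6) 1773.399ms=18/7b +98.522ms=1/7b
7) 1871.921ms=19/7b +98.522ms=1/7b
8) 1970.443ms=20/7b +98.522ms=1/7b
9) 2068.966ms=3b +344.828ms=1/2b
10) 2413.793ms=7/2b +344.828ms=1/2b
11) 2758.621ms=4b +197.044ms=2/7b
12) 2955.665ms=30/7b +197.044ms=2/7b
13) 3152.709ms=32/7b +197.044ms=2/7b
14) 3349.754ms=34/7b +197.044ms=2/7b
15) 3546.798ms=36/7b +197.044ms=2/7b
16) 3743.842ms=38/7b +197.044ms=2/7b
17) 3940.887ms=40/7b +197.044ms=2/7b
Σ=6b of 6 (87bpm 2/4) — PASS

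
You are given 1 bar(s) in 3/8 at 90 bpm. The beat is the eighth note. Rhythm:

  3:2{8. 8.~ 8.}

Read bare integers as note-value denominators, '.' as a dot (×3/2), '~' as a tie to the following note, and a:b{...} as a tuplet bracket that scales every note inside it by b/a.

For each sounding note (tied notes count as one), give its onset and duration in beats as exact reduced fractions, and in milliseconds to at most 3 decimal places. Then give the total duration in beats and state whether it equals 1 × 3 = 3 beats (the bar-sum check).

1) 0.0ms=0b +666.667ms=1b
2) 666.667ms=1b +1333.333ms=2b
Σ=3b of 3 (90bpm 3/8) — PASS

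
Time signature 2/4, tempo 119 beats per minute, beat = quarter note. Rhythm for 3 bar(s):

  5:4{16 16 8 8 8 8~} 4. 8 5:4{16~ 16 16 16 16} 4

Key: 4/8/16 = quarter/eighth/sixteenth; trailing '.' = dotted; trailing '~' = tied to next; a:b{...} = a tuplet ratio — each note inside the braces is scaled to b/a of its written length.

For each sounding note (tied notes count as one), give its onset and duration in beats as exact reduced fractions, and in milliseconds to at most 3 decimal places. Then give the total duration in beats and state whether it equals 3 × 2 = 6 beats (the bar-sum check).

1) 0.0ms=0b +100.84ms=1/5b
2) 100.84ms=1/5b +100.84ms=1/5b
3) 201.681ms=2/5b +201.681ms=2/5b
4) 403.361ms=4/5b +201.681ms=2/5b
5) 605.042ms=6/5b +201.681ms=2/5b
6) 806.723ms=8/5b +957.983ms=19/10b
7) 1764.706ms=7/2b +252.101ms=1/2b
8) 2016.807ms=4b +201.681ms=2/5b
9) 2218.487ms=22/5b +100.84ms=1/5b
10) 2319.328ms=23/5b +100.84ms=1/5b
11) 2420.168ms=24/5b +100.84ms=1/5b
12) 2521.008ms=5b +504.202ms=1b
Σ=6b of 6 (119bpm 2/4) — PASS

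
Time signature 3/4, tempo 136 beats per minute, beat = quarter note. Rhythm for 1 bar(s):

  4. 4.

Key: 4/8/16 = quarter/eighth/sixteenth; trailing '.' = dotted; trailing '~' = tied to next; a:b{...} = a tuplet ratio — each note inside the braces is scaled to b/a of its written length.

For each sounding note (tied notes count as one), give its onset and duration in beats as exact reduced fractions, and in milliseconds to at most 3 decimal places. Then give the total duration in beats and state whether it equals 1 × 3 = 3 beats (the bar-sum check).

1) 0.0ms=0b +661.765ms=3/2b
2) 661.765ms=3/2b +661.765ms=3/2b
Σ=3b of 3 (136bpm 3/4) — PASS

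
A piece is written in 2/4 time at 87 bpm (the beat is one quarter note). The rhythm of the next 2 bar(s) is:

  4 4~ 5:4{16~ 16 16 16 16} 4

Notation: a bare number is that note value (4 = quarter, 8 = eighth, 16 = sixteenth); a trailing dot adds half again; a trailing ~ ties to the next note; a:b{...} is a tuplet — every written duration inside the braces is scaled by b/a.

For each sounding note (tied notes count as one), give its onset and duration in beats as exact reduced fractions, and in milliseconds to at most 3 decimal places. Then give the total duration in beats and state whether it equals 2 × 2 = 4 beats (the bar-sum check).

1) 0.0ms=0b +689.655ms=1b
2) 689.655ms=1b +965.517ms=7/5b
3) 1655.172ms=12/5b +137.931ms=1/5b
4) 1793.103ms=13/5b +137.931ms=1/5b
5) 1931.034ms=14/5b +137.931ms=1/5b
6) 2068.966ms=3b +689.655ms=1b
Σ=4b of 4 (87bpm 2/4) — PASS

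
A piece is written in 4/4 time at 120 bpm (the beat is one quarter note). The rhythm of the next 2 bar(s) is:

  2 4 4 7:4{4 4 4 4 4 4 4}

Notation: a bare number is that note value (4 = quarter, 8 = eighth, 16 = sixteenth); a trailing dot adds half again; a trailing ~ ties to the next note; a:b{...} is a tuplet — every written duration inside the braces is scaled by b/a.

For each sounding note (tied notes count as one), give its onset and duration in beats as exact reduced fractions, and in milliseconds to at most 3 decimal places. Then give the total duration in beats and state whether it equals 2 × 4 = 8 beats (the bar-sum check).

1) 0.0ms=0b +1000.0ms=2b
2) 1000.0ms=2b +500.0ms=1b
3) 1500.0ms=3b +500.0ms=1b
4) 2000.0ms=4b +285.714ms=4/7b
5) 2285.714ms=32/7b +285.714ms=4/7b
6) 2571.429ms=36/7b +285.714ms=4/7b
7) 2857.143ms=40/7b +285.714ms=4/7b
8) 3142.857ms=44/7b +285.714ms=4/7b
9) 3428.571ms=48/7b +285.714ms=4/7b
10) 3714.286ms=52/7b +285.714ms=4/7b
Σ=8b of 8 (120bpm 4/4) — PASS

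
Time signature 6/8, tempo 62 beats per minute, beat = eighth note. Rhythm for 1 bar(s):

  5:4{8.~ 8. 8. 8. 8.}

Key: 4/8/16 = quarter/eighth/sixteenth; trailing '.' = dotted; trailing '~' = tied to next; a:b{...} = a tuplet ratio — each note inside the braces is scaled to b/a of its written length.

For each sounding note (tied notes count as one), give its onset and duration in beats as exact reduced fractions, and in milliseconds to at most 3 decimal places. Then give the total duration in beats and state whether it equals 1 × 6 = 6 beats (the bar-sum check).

1) 0.0ms=0b +2322.581ms=12/5b
2) 2322.581ms=12/5b +1161.29ms=6/5b
3) 3483.871ms=18/5b +1161.29ms=6/5b
4) 4645.161ms=24/5b +1161.29ms=6/5b
Σ=6b of 6 (62bpm 6/8) — PASS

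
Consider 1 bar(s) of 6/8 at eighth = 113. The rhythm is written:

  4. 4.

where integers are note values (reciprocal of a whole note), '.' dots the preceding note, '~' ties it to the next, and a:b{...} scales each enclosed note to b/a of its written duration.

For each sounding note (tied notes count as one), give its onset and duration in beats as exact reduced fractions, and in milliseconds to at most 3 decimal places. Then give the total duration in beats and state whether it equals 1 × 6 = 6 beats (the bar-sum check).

1) 0.0ms=0b +1592.92ms=3b
2) 1592.92ms=3b +1592.92ms=3b
Σ=6b of 6 (113bpm 6/8) — PASS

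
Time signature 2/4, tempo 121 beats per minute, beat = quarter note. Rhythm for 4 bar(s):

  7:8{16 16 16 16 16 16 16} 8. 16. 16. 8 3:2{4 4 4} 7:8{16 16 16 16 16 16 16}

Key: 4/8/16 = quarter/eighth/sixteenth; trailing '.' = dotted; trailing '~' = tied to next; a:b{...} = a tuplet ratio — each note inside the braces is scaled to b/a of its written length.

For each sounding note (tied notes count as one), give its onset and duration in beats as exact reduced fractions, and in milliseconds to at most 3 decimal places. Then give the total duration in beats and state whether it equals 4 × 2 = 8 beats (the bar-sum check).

1) 0.0ms=0b +141.677ms=2/7b
2) 141.677ms=2/7b +141.677ms=2/7b
3) 283.353ms=4/7b +141.677ms=2/7b
4) 425.03ms=6/7b +141.677ms=2/7b
5) 566.706ms=8/7b +141.677ms=2/7b
6) 708.383ms=10/7b +141.677ms=2/7b
7) 850.059ms=12/7b +141.677ms=2/7b
8) 991.736ms=2b +371.901ms=3/4b
9) 1363.636ms=11/4b +185.95ms=3/8b
10) 1549.587ms=25/8b +185.95ms=3/8b
11) 1735.537ms=7/2b +247.934ms=1/2b
12) 1983.471ms=4b +330.579ms=2/3b
13) 2314.05ms=14/3b +330.579ms=2/3b
14) 2644.628ms=16/3b +330.579ms=2/3b
15) 2975.207ms=6b +141.677ms=2/7b
16) 3116.883ms=44/7b +141.677ms=2/7b
17) 3258.56ms=46/7b +141.677ms=2/7b
18) 3400.236ms=48/7b +141.677ms=2/7b
19) 3541.913ms=50/7b +141.677ms=2/7b
20) 3683.589ms=52/7b +141.677ms=2/7b
21) 3825.266ms=54/7b +141.677ms=2/7b
Σ=8b of 8 (121bpm 2/4) — PASS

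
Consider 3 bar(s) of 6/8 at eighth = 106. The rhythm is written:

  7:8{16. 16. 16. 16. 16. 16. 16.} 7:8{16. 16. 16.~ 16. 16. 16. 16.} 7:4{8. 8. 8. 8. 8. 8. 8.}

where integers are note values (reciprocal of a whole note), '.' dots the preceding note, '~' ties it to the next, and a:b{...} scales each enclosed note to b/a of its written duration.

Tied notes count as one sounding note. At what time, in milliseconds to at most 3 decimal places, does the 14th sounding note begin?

1. 0.0ms @ 0 + 485.175ms (6/7)
2. 485.175ms @ 6/7 + 485.175ms (6/7)
3. 970.35ms @ 12/7 + 485.175ms (6/7)
4. 1455.526ms @ 18/7 + 485.175ms (6/7)
5. 1940.701ms @ 24/7 + 485.175ms (6/7)
6. 2425.876ms @ 30/7 + 485.175ms (6/7)
7. 2911.051ms @ 36/7 + 485.175ms (6/7)
8. 3396.226ms @ 6 + 485.175ms (6/7)
9. 3881.402ms @ 48/7 + 485.175ms (6/7)
10. 4366.577ms @ 54/7 + 970.35ms (12/7)
11. 5336.927ms @ 66/7 + 485.175ms (6/7)
12. 5822.102ms @ 72/7 + 485.175ms (6/7)
13. 6307.278ms @ 78/7 + 485.175ms (6/7)
14. 6792.453ms @ 12 + 485.175ms (6/7)
15. 7277.628ms @ 90/7 + 485.175ms (6/7)
16. 7762.803ms @ 96/7 + 485.175ms (6/7)
17. 8247.978ms @ 102/7 + 485.175ms (6/7)
18. 8733.154ms @ 108/7 + 485.175ms (6/7)
19. 9218.329ms @ 114/7 + 485.175ms (6/7)
20. 9703.504ms @ 120/7 + 485.175ms (6/7)

note 14 onset = 12b = 6792.453ms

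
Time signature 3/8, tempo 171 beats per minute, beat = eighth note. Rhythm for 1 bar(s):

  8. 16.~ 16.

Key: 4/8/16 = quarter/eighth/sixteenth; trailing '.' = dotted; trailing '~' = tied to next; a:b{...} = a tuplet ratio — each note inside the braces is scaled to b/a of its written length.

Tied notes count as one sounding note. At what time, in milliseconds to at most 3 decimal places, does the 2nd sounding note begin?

1. 0.0ms @ 0 + 526.316ms (3/2)
2. 526.316ms @ 3/2 + 526.316ms (3/2)

note 2 onset = 3/2b = 526.316ms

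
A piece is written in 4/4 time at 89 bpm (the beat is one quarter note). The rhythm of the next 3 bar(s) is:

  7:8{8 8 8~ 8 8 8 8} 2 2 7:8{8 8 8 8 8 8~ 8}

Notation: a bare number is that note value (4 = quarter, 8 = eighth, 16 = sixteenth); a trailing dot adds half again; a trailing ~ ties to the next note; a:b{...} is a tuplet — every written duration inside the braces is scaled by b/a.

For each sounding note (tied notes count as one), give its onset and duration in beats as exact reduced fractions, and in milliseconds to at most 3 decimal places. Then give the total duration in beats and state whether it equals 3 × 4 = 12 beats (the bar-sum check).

1) 0.0ms=0b +385.233ms=4/7b
2) 385.233ms=4/7b +385.233ms=4/7b
3) 770.465ms=8/7b +770.465ms=8/7b
4) 1540.931ms=16/7b +385.233ms=4/7b
5) 1926.164ms=20/7b +385.233ms=4/7b
6) 2311.396ms=24/7b +385.233ms=4/7b
7) 2696.629ms=4b +1348.315ms=2b
8) 4044.944ms=6b +1348.315ms=2b
9) 5393.258ms=8b +385.233ms=4/7b
10) 5778.491ms=60/7b +385.233ms=4/7b
11) 6163.724ms=64/7b +385.233ms=4/7b
12) 6548.957ms=68/7b +385.233ms=4/7b
13) 6934.189ms=72/7b +385.233ms=4/7b
14) 7319.422ms=76/7b +770.465ms=8/7b
Σ=12b of 12 (89bpm 4/4) — PASS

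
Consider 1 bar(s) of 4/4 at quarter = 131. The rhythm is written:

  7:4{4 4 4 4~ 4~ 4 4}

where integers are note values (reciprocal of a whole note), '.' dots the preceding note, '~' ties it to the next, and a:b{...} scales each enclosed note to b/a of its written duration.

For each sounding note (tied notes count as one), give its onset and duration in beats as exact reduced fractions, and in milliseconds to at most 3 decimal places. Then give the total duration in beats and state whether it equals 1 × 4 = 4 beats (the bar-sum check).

1) 0.0ms=0b +261.723ms=4/7b
2) 261.723ms=4/7b +261.723ms=4/7b
3) 523.446ms=8/7b +261.723ms=4/7b
4) 785.169ms=12/7b +785.169ms=12/7b
5) 1570.338ms=24/7b +261.723ms=4/7b
Σ=4b of 4 (131bpm 4/4) — PASS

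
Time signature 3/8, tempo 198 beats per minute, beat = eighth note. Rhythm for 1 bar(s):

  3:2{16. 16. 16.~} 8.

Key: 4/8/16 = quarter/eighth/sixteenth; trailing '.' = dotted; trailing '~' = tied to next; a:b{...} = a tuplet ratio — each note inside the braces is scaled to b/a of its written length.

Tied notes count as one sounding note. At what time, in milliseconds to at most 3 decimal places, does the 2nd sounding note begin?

note 2 onset = 1/2b = 151.515ms

1. 0.0ms @ 0 + 151.515ms (1/2)
2. 151.515ms @ 1/2 + 151.515ms (1/2)
3. 303.03ms @ 1 + 606.061ms (2)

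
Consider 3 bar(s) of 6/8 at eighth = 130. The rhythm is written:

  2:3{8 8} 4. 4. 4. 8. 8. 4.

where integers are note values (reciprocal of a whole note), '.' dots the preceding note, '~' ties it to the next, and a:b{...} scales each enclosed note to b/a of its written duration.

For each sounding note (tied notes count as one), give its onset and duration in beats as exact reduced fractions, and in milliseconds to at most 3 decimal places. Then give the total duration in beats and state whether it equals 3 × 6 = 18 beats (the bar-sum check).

1) 0.0ms=0b +692.308ms=3/2b
2) 692.308ms=3/2b +692.308ms=3/2b
3) 1384.615ms=3b +1384.615ms=3b
4) 2769.231ms=6b +1384.615ms=3b
5) 4153.846ms=9b +1384.615ms=3b
6) 5538.462ms=12b +692.308ms=3/2b
7) 6230.769ms=27/2b +692.308ms=3/2b
8) 6923.077ms=15b +1384.615ms=3b
Σ=18b of 18 (130bpm 6/8) — PASS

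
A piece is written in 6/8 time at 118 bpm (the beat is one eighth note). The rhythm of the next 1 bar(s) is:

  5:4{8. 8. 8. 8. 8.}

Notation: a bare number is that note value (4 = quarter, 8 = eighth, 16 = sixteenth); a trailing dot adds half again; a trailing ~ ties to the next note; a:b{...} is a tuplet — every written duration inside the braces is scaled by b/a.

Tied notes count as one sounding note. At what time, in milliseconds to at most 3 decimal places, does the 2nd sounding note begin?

note 2 onset = 6/5b = 610.169ms

1. 0.0ms @ 0 + 610.169ms (6/5)
2. 610.169ms @ 6/5 + 610.169ms (6/5)
3. 1220.339ms @ 12/5 + 610.169ms (6/5)
4. 1830.508ms @ 18/5 + 610.169ms (6/5)
5. 2440.678ms @ 24/5 + 610.169ms (6/5)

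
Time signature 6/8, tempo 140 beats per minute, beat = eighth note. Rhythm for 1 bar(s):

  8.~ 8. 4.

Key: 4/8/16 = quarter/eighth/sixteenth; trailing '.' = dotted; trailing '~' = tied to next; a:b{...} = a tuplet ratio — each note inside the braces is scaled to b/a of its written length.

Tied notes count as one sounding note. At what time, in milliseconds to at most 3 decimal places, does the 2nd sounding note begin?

1. 0.0ms @ 0 + 1285.714ms (3)
2. 1285.714ms @ 3 + 1285.714ms (3)

note 2 onset = 3b = 1285.714ms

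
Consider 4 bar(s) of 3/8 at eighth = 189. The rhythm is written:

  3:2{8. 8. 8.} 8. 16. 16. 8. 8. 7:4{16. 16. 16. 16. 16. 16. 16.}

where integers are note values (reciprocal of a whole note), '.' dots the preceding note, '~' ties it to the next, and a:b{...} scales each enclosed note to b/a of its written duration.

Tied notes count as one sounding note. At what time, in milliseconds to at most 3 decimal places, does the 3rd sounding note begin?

1. 0.0ms @ 0 + 317.46ms (1)
2. 317.46ms @ 1 + 317.46ms (1)
3. 634.921ms @ 2 + 317.46ms (1)
4. 952.381ms @ 3 + 476.19ms (3/2)
5. 1428.571ms @ 9/2 + 238.095ms (3/4)
6. 1666.667ms @ 21/4 + 238.095ms (3/4)
7. 1904.762ms @ 6 + 476.19ms (3/2)
8. 2380.952ms @ 15/2 + 476.19ms (3/2)
9. 2857.143ms @ 9 + 136.054ms (3/7)
10. 2993.197ms @ 66/7 + 136.054ms (3/7)
11. 3129.252ms @ 69/7 + 136.054ms (3/7)
12. 3265.306ms @ 72/7 + 136.054ms (3/7)
13. 3401.361ms @ 75/7 + 136.054ms (3/7)
14. 3537.415ms @ 78/7 + 136.054ms (3/7)
15. 3673.469ms @ 81/7 + 136.054ms (3/7)

note 3 onset = 2b = 634.921ms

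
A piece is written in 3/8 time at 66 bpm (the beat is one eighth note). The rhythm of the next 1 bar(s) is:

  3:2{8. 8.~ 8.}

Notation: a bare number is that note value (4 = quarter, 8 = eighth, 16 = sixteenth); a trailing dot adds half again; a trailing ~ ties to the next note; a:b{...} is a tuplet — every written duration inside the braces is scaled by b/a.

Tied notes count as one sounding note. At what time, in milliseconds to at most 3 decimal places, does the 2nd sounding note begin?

note 2 onset = 1b = 909.091ms

1. 0.0ms @ 0 + 909.091ms (1)
2. 909.091ms @ 1 + 1818.182ms (2)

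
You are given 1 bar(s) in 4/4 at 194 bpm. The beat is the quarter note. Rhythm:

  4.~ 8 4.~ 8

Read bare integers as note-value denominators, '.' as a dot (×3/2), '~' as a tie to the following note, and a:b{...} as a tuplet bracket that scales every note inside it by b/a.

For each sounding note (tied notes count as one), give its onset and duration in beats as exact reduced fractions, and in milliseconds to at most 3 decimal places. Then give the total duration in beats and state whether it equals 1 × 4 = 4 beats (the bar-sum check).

1) 0.0ms=0b +618.557ms=2b
2) 618.557ms=2b +618.557ms=2b
Σ=4b of 4 (194bpm 4/4) — PASS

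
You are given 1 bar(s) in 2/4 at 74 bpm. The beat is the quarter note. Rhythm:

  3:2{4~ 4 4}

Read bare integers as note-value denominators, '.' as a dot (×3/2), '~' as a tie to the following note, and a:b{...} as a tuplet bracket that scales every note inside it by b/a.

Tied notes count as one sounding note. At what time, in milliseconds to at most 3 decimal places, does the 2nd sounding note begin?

note 2 onset = 4/3b = 1081.081ms

1. 0.0ms @ 0 + 1081.081ms (4/3)
2. 1081.081ms @ 4/3 + 540.541ms (2/3)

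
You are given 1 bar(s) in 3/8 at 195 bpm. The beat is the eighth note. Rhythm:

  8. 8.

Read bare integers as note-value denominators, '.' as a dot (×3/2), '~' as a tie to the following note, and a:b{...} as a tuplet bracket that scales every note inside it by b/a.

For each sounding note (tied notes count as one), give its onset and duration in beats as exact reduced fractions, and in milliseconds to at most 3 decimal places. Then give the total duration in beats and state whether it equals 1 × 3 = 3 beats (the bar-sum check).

1) 0.0ms=0b +461.538ms=3/2b
2) 461.538ms=3/2b +461.538ms=3/2b
Σ=3b of 3 (195bpm 3/8) — PASS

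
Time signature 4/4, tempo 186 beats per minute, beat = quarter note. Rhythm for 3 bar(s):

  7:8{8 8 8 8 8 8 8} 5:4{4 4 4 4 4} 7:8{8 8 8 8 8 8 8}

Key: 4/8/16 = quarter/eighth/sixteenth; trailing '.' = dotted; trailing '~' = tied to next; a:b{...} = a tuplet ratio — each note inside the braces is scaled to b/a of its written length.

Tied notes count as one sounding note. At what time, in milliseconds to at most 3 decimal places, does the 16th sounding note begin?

1. 0.0ms @ 0 + 184.332ms (4/7)
2. 184.332ms @ 4/7 + 184.332ms (4/7)
3. 368.664ms @ 8/7 + 184.332ms (4/7)
4. 552.995ms @ 12/7 + 184.332ms (4/7)
5. 737.327ms @ 16/7 + 184.332ms (4/7)
6. 921.659ms @ 20/7 + 184.332ms (4/7)
7. 1105.991ms @ 24/7 + 184.332ms (4/7)
8. 1290.323ms @ 4 + 258.065ms (4/5)
9. 1548.387ms @ 24/5 + 258.065ms (4/5)
10. 1806.452ms @ 28/5 + 258.065ms (4/5)
11. 2064.516ms @ 32/5 + 258.065ms (4/5)
12. 2322.581ms @ 36/5 + 258.065ms (4/5)
13. 2580.645ms @ 8 + 184.332ms (4/7)
14. 2764.977ms @ 60/7 + 184.332ms (4/7)
15. 2949.309ms @ 64/7 + 184.332ms (4/7)
16. 3133.641ms @ 68/7 + 184.332ms (4/7)
17. 3317.972ms @ 72/7 + 184.332ms (4/7)
18. 3502.304ms @ 76/7 + 184.332ms (4/7)
19. 3686.636ms @ 80/7 + 184.332ms (4/7)

note 16 onset = 68/7b = 3133.641ms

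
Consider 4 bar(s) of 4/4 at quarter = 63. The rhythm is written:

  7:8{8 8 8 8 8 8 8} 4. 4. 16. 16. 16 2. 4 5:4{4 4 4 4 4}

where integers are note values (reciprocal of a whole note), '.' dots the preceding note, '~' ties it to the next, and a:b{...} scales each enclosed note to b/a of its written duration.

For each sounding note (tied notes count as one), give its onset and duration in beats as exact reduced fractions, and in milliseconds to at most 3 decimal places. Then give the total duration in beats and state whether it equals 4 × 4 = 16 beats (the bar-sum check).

1) 0.0ms=0b +544.218ms=4/7b
2) 544.218ms=4/7b +544.218ms=4/7b
3) 1088.435ms=8/7b +544.218ms=4/7b
4) 1632.653ms=12/7b +544.218ms=4/7b
5) 2176.871ms=16/7b +544.218ms=4/7b
6) 2721.088ms=20/7b +544.218ms=4/7b
7) 3265.306ms=24/7b +544.218ms=4/7b
8) 3809.524ms=4b +1428.571ms=3/2b
9) 5238.095ms=11/2b +1428.571ms=3/2b
10) 6666.667ms=7b +357.143ms=3/8b
11) 7023.81ms=59/8b +357.143ms=3/8b
12) 7380.952ms=31/4b +238.095ms=1/4b
13) 7619.048ms=8b +2857.143ms=3b
14) 10476.19ms=11b +952.381ms=1b
15) 11428.571ms=12b +761.905ms=4/5b
16) 12190.476ms=64/5b +761.905ms=4/5b
17) 12952.381ms=68/5b +761.905ms=4/5b
18) 13714.286ms=72/5b +761.905ms=4/5b
19) 14476.19ms=76/5b +761.905ms=4/5b
Σ=16b of 16 (63bpm 4/4) — PASS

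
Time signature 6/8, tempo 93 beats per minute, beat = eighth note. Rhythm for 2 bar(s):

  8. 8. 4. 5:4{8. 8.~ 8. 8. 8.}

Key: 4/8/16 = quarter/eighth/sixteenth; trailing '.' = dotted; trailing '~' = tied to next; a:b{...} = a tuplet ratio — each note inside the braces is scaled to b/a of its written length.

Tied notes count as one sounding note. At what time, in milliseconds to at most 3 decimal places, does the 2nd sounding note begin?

1. 0.0ms @ 0 + 967.742ms (3/2)
2. 967.742ms @ 3/2 + 967.742ms (3/2)
3. 1935.484ms @ 3 + 1935.484ms (3)
4. 3870.968ms @ 6 + 774.194ms (6/5)
5. 4645.161ms @ 36/5 + 1548.387ms (12/5)
6. 6193.548ms @ 48/5 + 774.194ms (6/5)
7. 6967.742ms @ 54/5 + 774.194ms (6/5)

note 2 onset = 3/2b = 967.742ms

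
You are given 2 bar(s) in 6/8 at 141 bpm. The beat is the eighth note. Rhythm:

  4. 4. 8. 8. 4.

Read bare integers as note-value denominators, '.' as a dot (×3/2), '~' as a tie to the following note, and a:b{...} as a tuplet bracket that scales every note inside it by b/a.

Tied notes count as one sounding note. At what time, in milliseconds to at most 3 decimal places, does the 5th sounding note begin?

1. 0.0ms @ 0 + 1276.596ms (3)
2. 1276.596ms @ 3 + 1276.596ms (3)
3. 2553.191ms @ 6 + 638.298ms (3/2)
4. 3191.489ms @ 15/2 + 638.298ms (3/2)
5. 3829.787ms @ 9 + 1276.596ms (3)

note 5 onset = 9b = 3829.787ms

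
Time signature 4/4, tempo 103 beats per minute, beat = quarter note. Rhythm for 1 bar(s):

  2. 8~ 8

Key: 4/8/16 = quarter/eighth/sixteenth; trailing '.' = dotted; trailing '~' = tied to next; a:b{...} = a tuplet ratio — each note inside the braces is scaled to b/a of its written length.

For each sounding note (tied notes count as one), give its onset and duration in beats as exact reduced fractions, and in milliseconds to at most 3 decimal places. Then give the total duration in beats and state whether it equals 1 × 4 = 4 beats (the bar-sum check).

1) 0.0ms=0b +1747.573ms=3b
2) 1747.573ms=3b +582.524ms=1b
Σ=4b of 4 (103bpm 4/4) — PASS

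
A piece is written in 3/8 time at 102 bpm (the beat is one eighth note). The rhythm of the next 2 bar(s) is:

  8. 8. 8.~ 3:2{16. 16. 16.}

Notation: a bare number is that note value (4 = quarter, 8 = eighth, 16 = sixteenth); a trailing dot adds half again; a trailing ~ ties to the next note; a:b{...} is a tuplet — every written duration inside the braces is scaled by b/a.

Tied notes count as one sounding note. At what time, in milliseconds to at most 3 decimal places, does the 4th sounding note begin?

note 4 onset = 5b = 2941.176ms

1. 0.0ms @ 0 + 882.353ms (3/2)
2. 882.353ms @ 3/2 + 882.353ms (3/2)
3. 1764.706ms @ 3 + 1176.471ms (2)
4. 2941.176ms @ 5 + 294.118ms (1/2)
5. 3235.294ms @ 11/2 + 294.118ms (1/2)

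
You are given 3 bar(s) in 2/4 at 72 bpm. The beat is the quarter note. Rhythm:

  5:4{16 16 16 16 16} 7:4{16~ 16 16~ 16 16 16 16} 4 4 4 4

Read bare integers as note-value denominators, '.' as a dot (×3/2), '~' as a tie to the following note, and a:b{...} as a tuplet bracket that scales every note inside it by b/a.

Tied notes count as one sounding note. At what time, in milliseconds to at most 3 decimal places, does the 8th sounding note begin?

note 8 onset = 11/7b = 1309.524ms

1. 0.0ms @ 0 + 166.667ms (1/5)
2. 166.667ms @ 1/5 + 166.667ms (1/5)
3. 333.333ms @ 2/5 + 166.667ms (1/5)
4. 500.0ms @ 3/5 + 166.667ms (1/5)
5. 666.667ms @ 4/5 + 166.667ms (1/5)
6. 833.333ms @ 1 + 238.095ms (2/7)
7. 1071.429ms @ 9/7 + 238.095ms (2/7)
8. 1309.524ms @ 11/7 + 119.048ms (1/7)
9. 1428.571ms @ 12/7 + 119.048ms (1/7)
10. 1547.619ms @ 13/7 + 119.048ms (1/7)
11. 1666.667ms @ 2 + 833.333ms (1)
12. 2500.0ms @ 3 + 833.333ms (1)
13. 3333.333ms @ 4 + 833.333ms (1)
14. 4166.667ms @ 5 + 833.333ms (1)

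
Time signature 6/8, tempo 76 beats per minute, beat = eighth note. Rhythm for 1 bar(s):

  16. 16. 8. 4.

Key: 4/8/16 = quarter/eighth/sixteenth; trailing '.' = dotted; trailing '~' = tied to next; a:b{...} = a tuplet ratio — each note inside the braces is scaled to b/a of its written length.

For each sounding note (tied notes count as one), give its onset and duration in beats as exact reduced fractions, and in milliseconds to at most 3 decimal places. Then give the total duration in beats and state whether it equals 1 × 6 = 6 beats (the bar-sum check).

1) 0.0ms=0b +592.105ms=3/4b
2) 592.105ms=3/4b +592.105ms=3/4b
3) 1184.211ms=3/2b +1184.211ms=3/2b
4) 2368.421ms=3b +2368.421ms=3b
Σ=6b of 6 (76bpm 6/8) — PASS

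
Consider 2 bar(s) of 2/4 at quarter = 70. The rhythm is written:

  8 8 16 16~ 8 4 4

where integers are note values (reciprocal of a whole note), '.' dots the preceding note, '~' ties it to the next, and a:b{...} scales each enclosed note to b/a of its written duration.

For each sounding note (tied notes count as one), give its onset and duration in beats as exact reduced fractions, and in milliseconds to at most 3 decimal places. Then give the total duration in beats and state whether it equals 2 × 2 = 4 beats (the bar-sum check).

1) 0.0ms=0b +428.571ms=1/2b
2) 428.571ms=1/2b +428.571ms=1/2b
3) 857.143ms=1b +214.286ms=1/4b
4) 1071.429ms=5/4b +642.857ms=3/4b
5) 1714.286ms=2b +857.143ms=1b
6) 2571.429ms=3b +857.143ms=1b
Σ=4b of 4 (70bpm 2/4) — PASS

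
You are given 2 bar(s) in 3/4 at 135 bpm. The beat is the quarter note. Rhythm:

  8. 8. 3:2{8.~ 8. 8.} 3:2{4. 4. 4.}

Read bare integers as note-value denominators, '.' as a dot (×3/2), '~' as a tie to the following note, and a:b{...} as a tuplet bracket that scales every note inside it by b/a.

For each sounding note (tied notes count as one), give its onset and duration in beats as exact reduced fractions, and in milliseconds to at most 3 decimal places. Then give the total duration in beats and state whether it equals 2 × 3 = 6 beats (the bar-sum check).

1) 0.0ms=0b +333.333ms=3/4b
2) 333.333ms=3/4b +333.333ms=3/4b
3) 666.667ms=3/2b +444.444ms=1b
4) 1111.111ms=5/2b +222.222ms=1/2b
5) 1333.333ms=3b +444.444ms=1b
6) 1777.778ms=4b +444.444ms=1b
7) 2222.222ms=5b +444.444ms=1b
Σ=6b of 6 (135bpm 3/4) — PASS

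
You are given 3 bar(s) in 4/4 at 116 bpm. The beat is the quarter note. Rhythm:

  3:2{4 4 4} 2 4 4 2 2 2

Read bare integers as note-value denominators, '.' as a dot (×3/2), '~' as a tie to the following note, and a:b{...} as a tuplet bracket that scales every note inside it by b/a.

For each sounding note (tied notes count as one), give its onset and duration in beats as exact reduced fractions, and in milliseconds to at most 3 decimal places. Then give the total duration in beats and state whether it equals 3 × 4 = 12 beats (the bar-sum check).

1) 0.0ms=0b +344.828ms=2/3b
2) 344.828ms=2/3b +344.828ms=2/3b
3) 689.655ms=4/3b +344.828ms=2/3b
4) 1034.483ms=2b +1034.483ms=2b
5) 2068.966ms=4b +517.241ms=1b
6) 2586.207ms=5b +517.241ms=1b
7) 3103.448ms=6b +1034.483ms=2b
8) 4137.931ms=8b +1034.483ms=2b
9) 5172.414ms=10b +1034.483ms=2b
Σ=12b of 12 (116bpm 4/4) — PASS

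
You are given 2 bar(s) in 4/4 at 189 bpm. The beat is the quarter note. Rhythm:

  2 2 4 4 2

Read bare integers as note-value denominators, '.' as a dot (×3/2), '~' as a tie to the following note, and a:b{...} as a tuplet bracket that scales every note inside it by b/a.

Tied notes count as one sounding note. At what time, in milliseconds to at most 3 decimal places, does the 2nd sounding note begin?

1. 0.0ms @ 0 + 634.921ms (2)
2. 634.921ms @ 2 + 634.921ms (2)
3. 1269.841ms @ 4 + 317.46ms (1)
4. 1587.302ms @ 5 + 317.46ms (1)
5. 1904.762ms @ 6 + 634.921ms (2)

note 2 onset = 2b = 634.921ms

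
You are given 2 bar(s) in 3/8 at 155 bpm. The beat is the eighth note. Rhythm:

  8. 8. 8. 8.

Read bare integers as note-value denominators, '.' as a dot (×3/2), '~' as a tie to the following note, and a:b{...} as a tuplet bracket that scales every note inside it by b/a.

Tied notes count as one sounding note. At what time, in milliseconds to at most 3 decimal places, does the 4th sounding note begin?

1. 0.0ms @ 0 + 580.645ms (3/2)
2. 580.645ms @ 3/2 + 580.645ms (3/2)
3. 1161.29ms @ 3 + 580.645ms (3/2)
4. 1741.935ms @ 9/2 + 580.645ms (3/2)

note 4 onset = 9/2b = 1741.935ms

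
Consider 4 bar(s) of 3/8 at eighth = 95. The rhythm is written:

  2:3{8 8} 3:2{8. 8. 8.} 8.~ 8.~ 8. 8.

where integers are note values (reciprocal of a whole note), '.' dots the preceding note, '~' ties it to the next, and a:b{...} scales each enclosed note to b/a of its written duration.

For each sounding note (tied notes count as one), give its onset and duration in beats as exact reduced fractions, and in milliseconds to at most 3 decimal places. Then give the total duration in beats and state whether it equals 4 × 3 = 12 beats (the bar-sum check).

1) 0.0ms=0b +947.368ms=3/2b
2) 947.368ms=3/2b +947.368ms=3/2b
3) 1894.737ms=3b +631.579ms=1b
4) 2526.316ms=4b +631.579ms=1b
5) 3157.895ms=5b +631.579ms=1b
6) 3789.474ms=6b +2842.105ms=9/2b
7) 6631.579ms=21/2b +947.368ms=3/2b
Σ=12b of 12 (95bpm 3/8) — PASS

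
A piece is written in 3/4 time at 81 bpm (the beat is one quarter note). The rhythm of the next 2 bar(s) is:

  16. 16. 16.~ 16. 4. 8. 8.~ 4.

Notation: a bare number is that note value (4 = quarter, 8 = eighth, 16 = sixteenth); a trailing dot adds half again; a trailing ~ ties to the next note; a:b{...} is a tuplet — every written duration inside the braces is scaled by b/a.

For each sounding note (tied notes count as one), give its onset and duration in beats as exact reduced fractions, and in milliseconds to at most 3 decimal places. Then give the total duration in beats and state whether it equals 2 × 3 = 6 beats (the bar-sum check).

1) 0.0ms=0b +277.778ms=3/8b
2) 277.778ms=3/8b +277.778ms=3/8b
3) 555.556ms=3/4b +555.556ms=3/4b
4) 1111.111ms=3/2b +1111.111ms=3/2b
5) 2222.222ms=3b +555.556ms=3/4b
6) 2777.778ms=15/4b +1666.667ms=9/4b
Σ=6b of 6 (81bpm 3/4) — PASS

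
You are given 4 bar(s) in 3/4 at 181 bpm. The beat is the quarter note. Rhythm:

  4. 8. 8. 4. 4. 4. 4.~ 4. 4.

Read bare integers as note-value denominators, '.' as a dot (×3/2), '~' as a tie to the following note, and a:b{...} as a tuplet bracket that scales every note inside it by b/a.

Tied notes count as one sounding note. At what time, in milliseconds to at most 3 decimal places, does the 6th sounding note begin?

1. 0.0ms @ 0 + 497.238ms (3/2)
2. 497.238ms @ 3/2 + 248.619ms (3/4)
3. 745.856ms @ 9/4 + 248.619ms (3/4)
4. 994.475ms @ 3 + 497.238ms (3/2)
5. 1491.713ms @ 9/2 + 497.238ms (3/2)
6. 1988.95ms @ 6 + 497.238ms (3/2)
7. 2486.188ms @ 15/2 + 994.475ms (3)
8. 3480.663ms @ 21/2 + 497.238ms (3/2)

note 6 onset = 6b = 1988.95ms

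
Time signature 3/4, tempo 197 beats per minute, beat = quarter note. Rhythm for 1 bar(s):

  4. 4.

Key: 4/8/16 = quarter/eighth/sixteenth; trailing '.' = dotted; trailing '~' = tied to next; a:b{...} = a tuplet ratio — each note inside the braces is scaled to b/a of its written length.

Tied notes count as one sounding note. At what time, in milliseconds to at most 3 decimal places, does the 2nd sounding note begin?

1. 0.0ms @ 0 + 456.853ms (3/2)
2. 456.853ms @ 3/2 + 456.853ms (3/2)

note 2 onset = 3/2b = 456.853ms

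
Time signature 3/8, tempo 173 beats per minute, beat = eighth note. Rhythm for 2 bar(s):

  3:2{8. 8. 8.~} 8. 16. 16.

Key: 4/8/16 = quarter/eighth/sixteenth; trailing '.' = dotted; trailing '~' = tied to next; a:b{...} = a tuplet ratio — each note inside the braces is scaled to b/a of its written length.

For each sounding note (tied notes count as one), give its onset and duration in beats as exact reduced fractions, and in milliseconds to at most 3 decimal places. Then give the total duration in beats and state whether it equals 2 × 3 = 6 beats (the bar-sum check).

1) 0.0ms=0b +346.821ms=1b
2) 346.821ms=1b +346.821ms=1b
3) 693.642ms=2b +867.052ms=5/2b
4) 1560.694ms=9/2b +260.116ms=3/4b
5) 1820.809ms=21/4b +260.116ms=3/4b
Σ=6b of 6 (173bpm 3/8) — PASS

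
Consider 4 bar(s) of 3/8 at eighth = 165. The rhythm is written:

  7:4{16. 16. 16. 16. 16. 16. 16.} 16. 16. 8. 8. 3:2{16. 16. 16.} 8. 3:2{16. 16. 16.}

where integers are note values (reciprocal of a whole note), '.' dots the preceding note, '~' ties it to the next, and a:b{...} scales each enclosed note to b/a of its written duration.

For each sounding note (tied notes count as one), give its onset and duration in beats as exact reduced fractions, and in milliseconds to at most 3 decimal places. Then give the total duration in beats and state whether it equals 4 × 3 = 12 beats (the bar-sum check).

1) 0.0ms=0b +155.844ms=3/7b
2) 155.844ms=3/7b +155.844ms=3/7b
3) 311.688ms=6/7b +155.844ms=3/7b
4) 467.532ms=9/7b +155.844ms=3/7b
5) 623.377ms=12/7b +155.844ms=3/7b
6) 779.221ms=15/7b +155.844ms=3/7b
7) 935.065ms=18/7b +155.844ms=3/7b
8) 1090.909ms=3b +272.727ms=3/4b
9) 1363.636ms=15/4b +272.727ms=3/4b
10) 1636.364ms=9/2b +545.455ms=3/2b
11) 2181.818ms=6b +545.455ms=3/2b
12) 2727.273ms=15/2b +181.818ms=1/2b
13) 2909.091ms=8b +181.818ms=1/2b
14) 3090.909ms=17/2b +181.818ms=1/2b
15) 3272.727ms=9b +545.455ms=3/2b
16) 3818.182ms=21/2b +181.818ms=1/2b
17) 4000.0ms=11b +181.818ms=1/2b
18) 4181.818ms=23/2b +181.818ms=1/2b
Σ=12b of 12 (165bpm 3/8) — PASS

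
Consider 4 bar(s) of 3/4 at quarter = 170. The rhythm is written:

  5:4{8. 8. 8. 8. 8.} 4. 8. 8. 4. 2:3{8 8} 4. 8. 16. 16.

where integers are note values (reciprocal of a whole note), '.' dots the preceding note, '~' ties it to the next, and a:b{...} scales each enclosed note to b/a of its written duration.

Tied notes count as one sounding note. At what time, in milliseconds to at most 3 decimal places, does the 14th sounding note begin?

1. 0.0ms @ 0 + 211.765ms (3/5)
2. 211.765ms @ 3/5 + 211.765ms (3/5)
3. 423.529ms @ 6/5 + 211.765ms (3/5)
4. 635.294ms @ 9/5 + 211.765ms (3/5)
5. 847.059ms @ 12/5 + 211.765ms (3/5)
6. 1058.824ms @ 3 + 529.412ms (3/2)
7. 1588.235ms @ 9/2 + 264.706ms (3/4)
8. 1852.941ms @ 21/4 + 264.706ms (3/4)
9. 2117.647ms @ 6 + 529.412ms (3/2)
10. 2647.059ms @ 15/2 + 264.706ms (3/4)
11. 2911.765ms @ 33/4 + 264.706ms (3/4)
12. 3176.471ms @ 9 + 529.412ms (3/2)
13. 3705.882ms @ 21/2 + 264.706ms (3/4)
14. 3970.588ms @ 45/4 + 132.353ms (3/8)
15. 4102.941ms @ 93/8 + 132.353ms (3/8)

note 14 onset = 45/4b = 3970.588ms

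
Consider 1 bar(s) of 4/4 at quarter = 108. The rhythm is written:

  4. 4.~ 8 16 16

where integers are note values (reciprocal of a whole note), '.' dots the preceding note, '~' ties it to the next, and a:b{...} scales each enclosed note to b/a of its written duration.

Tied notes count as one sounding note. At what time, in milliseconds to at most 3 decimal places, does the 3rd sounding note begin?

note 3 onset = 7/2b = 1944.444ms

1. 0.0ms @ 0 + 833.333ms (3/2)
2. 833.333ms @ 3/2 + 1111.111ms (2)
3. 1944.444ms @ 7/2 + 138.889ms (1/4)
4. 2083.333ms @ 15/4 + 138.889ms (1/4)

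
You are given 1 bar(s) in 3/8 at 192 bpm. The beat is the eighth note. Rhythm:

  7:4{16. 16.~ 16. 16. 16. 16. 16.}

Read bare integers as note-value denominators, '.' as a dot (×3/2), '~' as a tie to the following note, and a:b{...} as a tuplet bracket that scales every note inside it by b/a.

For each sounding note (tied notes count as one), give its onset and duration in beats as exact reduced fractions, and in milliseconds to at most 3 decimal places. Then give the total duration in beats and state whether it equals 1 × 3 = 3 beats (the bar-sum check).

1) 0.0ms=0b +133.929ms=3/7b
2) 133.929ms=3/7b +267.857ms=6/7b
3) 401.786ms=9/7b +133.929ms=3/7b
4) 535.714ms=12/7b +133.929ms=3/7b
5) 669.643ms=15/7b +133.929ms=3/7b
6) 803.571ms=18/7b +133.929ms=3/7b
Σ=3b of 3 (192bpm 3/8) — PASS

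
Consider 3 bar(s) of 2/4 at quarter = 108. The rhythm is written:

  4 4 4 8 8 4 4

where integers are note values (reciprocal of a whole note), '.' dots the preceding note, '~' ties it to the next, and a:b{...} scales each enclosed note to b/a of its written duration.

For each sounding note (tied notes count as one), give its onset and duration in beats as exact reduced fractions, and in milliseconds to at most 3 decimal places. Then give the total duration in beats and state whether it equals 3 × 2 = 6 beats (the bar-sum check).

1) 0.0ms=0b +555.556ms=1b
2) 555.556ms=1b +555.556ms=1b
3) 1111.111ms=2b +555.556ms=1b
4) 1666.667ms=3b +277.778ms=1/2b
5) 1944.444ms=7/2b +277.778ms=1/2b
6) 2222.222ms=4b +555.556ms=1b
7) 2777.778ms=5b +555.556ms=1b
Σ=6b of 6 (108bpm 2/4) — PASS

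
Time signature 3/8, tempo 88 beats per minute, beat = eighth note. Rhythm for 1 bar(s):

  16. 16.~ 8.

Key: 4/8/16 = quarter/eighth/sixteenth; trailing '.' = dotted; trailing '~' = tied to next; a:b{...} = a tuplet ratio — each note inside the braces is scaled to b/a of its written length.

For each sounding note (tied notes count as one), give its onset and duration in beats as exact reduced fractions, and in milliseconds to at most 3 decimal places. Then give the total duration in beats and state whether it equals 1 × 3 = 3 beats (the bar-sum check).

1) 0.0ms=0b +511.364ms=3/4b
2) 511.364ms=3/4b +1534.091ms=9/4b
Σ=3b of 3 (88bpm 3/8) — PASS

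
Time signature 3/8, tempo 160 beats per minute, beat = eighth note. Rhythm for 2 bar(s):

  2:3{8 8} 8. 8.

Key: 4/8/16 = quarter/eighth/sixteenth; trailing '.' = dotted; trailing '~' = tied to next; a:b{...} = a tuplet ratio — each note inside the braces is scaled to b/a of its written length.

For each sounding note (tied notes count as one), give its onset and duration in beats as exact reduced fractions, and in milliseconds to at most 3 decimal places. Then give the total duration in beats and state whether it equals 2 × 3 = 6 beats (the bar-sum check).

1) 0.0ms=0b +562.5ms=3/2b
2) 562.5ms=3/2b +562.5ms=3/2b
3) 1125.0ms=3b +562.5ms=3/2b
4) 1687.5ms=9/2b +562.5ms=3/2b
Σ=6b of 6 (160bpm 3/8) — PASS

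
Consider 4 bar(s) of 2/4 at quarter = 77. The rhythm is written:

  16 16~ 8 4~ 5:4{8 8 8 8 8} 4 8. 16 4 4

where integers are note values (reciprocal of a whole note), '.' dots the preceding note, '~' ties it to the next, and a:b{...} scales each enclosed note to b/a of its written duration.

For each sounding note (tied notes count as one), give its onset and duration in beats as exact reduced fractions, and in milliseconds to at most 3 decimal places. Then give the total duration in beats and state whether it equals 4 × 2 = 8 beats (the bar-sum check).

1) 0.0ms=0b +194.805ms=1/4b
2) 194.805ms=1/4b +584.416ms=3/4b
3) 779.221ms=1b +1090.909ms=7/5b
4) 1870.13ms=12/5b +311.688ms=2/5b
5) 2181.818ms=14/5b +311.688ms=2/5b
6) 2493.506ms=16/5b +311.688ms=2/5b
7) 2805.195ms=18/5b +311.688ms=2/5b
8) 3116.883ms=4b +779.221ms=1b
9) 3896.104ms=5b +584.416ms=3/4b
10) 4480.519ms=23/4b +194.805ms=1/4b
11) 4675.325ms=6b +779.221ms=1b
12) 5454.545ms=7b +779.221ms=1b
Σ=8b of 8 (77bpm 2/4) — PASS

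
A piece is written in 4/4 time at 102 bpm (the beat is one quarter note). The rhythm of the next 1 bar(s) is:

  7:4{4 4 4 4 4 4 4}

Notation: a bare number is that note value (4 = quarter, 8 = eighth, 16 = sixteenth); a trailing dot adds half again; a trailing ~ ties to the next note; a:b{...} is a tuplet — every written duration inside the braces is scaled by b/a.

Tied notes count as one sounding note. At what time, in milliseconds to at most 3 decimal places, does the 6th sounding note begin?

note 6 onset = 20/7b = 1680.672ms

1. 0.0ms @ 0 + 336.134ms (4/7)
2. 336.134ms @ 4/7 + 336.134ms (4/7)
3. 672.269ms @ 8/7 + 336.134ms (4/7)
4. 1008.403ms @ 12/7 + 336.134ms (4/7)
5. 1344.538ms @ 16/7 + 336.134ms (4/7)
6. 1680.672ms @ 20/7 + 336.134ms (4/7)
7. 2016.807ms @ 24/7 + 336.134ms (4/7)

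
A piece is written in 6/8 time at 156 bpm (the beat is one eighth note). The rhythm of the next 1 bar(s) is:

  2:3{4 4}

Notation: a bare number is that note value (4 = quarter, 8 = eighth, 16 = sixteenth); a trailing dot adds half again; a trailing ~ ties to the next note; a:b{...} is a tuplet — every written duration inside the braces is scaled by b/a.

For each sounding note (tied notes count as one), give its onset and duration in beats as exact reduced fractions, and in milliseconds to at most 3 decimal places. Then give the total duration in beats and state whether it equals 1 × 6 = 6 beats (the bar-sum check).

1) 0.0ms=0b +1153.846ms=3b
2) 1153.846ms=3b +1153.846ms=3b
Σ=6b of 6 (156bpm 6/8) — PASS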